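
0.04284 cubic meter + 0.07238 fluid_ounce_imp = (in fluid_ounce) 1449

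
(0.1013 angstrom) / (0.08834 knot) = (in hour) 6.192e-14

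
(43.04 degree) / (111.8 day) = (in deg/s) 4.456e-06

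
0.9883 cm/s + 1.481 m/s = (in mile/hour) 3.335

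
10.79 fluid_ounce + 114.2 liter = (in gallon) 30.25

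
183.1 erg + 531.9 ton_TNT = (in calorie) 5.319e+11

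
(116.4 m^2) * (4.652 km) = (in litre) 5.415e+08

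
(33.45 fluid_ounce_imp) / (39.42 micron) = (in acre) 0.005958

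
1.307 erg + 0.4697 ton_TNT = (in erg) 1.965e+16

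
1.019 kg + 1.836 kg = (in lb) 6.294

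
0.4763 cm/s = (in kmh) 0.01715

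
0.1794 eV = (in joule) 2.874e-20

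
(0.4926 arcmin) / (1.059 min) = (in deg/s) 0.0001292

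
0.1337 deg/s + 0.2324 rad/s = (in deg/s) 13.45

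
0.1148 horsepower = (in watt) 85.61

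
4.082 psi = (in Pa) 2.814e+04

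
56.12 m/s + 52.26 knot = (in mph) 185.7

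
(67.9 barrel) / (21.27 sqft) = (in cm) 546.3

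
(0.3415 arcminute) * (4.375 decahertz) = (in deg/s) 0.249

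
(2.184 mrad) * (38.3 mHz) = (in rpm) 0.0007988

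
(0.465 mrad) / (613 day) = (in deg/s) 5.03e-10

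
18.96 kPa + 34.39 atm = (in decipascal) 3.504e+07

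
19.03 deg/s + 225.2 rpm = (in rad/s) 23.92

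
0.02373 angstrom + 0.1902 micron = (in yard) 2.08e-07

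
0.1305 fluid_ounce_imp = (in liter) 0.003708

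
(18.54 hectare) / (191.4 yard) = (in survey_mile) 0.6582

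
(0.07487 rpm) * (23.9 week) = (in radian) 1.133e+05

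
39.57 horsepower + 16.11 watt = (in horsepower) 39.59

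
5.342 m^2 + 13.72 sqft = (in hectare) 0.0006617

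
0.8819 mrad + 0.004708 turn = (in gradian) 1.939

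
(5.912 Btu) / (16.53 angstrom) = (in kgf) 3.848e+11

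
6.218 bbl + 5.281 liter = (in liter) 993.9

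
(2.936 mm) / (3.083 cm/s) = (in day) 1.102e-06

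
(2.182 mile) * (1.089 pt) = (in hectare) 0.0001349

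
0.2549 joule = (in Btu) 0.0002416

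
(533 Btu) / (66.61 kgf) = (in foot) 2824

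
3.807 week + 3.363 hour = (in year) 0.07339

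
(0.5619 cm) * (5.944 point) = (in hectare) 1.178e-09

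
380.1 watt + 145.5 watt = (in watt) 525.6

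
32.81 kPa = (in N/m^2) 3.281e+04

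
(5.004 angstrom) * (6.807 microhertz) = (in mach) 1e-17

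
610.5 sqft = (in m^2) 56.72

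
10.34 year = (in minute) 5.435e+06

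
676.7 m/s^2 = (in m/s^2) 676.7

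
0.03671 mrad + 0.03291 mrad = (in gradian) 0.004432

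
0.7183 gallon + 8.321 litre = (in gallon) 2.916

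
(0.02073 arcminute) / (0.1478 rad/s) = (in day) 4.722e-10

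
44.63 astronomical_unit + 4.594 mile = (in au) 44.63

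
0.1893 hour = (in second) 681.5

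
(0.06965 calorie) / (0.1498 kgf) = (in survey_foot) 0.6508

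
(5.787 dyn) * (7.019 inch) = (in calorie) 2.466e-06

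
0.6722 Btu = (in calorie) 169.5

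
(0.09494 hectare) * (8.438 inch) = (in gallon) 5.375e+04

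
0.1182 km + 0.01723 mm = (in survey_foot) 387.8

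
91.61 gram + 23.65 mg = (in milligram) 9.163e+04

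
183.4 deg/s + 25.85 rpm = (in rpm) 56.42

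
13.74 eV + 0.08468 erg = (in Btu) 8.026e-12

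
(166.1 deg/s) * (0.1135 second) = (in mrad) 329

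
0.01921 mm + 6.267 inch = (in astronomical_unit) 1.064e-12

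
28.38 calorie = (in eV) 7.411e+20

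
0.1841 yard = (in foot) 0.5523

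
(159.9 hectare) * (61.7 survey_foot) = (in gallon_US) 7.944e+09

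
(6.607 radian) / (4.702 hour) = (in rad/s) 0.0003903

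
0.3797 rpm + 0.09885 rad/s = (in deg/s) 7.942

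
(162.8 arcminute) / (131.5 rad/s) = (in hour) 1e-07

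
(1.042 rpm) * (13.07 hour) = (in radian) 5134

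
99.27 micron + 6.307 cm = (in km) 6.317e-05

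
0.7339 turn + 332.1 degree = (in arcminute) 3.578e+04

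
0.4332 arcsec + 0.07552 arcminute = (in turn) 3.831e-06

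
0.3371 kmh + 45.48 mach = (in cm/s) 1.549e+06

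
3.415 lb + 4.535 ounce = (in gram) 1678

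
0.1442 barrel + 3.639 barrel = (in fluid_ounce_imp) 2.117e+04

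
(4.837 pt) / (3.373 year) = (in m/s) 1.604e-11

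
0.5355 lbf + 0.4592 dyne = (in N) 2.382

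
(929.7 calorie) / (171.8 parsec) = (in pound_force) 1.65e-16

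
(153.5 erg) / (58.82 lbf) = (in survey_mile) 3.645e-11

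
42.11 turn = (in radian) 264.6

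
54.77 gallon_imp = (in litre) 249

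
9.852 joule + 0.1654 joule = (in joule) 10.02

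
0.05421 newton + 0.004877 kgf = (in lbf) 0.02294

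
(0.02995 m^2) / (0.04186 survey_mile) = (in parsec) 1.441e-20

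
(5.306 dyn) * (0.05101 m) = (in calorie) 6.469e-07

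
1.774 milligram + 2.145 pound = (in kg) 0.973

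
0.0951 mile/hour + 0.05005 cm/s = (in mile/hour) 0.09622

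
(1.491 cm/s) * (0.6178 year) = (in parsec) 9.414e-12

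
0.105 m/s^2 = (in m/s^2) 0.105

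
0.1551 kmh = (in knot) 0.08375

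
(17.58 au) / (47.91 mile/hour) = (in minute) 2.047e+09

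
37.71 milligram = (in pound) 8.314e-05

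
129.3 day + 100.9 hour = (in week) 19.07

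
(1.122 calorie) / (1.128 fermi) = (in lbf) 9.356e+14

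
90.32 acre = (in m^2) 3.655e+05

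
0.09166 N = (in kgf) 0.009347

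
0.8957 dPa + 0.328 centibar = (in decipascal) 3281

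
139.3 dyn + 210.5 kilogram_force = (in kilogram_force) 210.5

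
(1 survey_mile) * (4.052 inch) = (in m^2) 165.6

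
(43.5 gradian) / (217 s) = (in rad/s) 0.003149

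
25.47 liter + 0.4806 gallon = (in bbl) 0.1716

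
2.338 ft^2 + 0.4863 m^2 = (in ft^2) 7.572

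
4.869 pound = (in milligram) 2.209e+06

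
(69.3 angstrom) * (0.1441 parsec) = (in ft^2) 3.317e+08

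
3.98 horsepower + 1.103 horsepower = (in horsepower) 5.083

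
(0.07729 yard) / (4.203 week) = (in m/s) 2.78e-08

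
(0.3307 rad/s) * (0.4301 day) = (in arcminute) 4.225e+07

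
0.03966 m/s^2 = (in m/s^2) 0.03966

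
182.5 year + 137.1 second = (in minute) 9.592e+07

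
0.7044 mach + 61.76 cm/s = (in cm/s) 2.405e+04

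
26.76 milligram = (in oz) 0.0009439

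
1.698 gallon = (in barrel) 0.04043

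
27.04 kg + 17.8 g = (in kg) 27.06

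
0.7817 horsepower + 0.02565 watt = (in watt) 582.9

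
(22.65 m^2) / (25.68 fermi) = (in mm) 8.82e+17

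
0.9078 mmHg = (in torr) 0.9078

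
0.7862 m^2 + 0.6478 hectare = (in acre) 1.601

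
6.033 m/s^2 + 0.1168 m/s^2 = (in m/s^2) 6.15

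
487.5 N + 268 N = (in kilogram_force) 77.04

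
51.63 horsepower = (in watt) 3.85e+04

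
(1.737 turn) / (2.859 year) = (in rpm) 1.156e-06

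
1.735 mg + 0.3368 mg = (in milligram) 2.072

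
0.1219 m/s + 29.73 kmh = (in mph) 18.75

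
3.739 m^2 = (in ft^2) 40.25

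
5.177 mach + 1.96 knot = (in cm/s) 1.764e+05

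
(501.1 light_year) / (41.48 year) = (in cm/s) 3.624e+11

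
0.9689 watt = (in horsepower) 0.001299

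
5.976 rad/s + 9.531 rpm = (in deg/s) 399.6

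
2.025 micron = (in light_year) 2.14e-22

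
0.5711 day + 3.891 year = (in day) 1421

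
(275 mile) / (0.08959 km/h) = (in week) 29.4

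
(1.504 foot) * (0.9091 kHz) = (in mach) 1.224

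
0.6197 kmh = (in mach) 0.0005055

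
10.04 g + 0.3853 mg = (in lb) 0.02214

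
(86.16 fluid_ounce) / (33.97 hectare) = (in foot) 2.461e-08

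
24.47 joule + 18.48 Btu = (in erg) 1.952e+11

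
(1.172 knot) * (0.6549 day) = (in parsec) 1.106e-12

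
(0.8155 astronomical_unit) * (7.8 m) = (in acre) 2.351e+08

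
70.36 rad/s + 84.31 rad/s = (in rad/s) 154.7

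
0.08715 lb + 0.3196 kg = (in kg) 0.3591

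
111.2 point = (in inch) 1.544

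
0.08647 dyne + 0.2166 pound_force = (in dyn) 9.635e+04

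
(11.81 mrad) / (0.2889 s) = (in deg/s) 2.342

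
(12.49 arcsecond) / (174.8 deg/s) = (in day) 2.297e-10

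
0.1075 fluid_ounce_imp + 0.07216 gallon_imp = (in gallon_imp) 0.07283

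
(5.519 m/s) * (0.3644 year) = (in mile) 3.941e+04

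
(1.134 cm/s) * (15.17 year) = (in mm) 5.425e+09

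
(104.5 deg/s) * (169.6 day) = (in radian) 2.673e+07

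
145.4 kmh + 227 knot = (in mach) 0.4616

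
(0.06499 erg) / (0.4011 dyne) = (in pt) 4.593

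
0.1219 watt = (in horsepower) 0.0001635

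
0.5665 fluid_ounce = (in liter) 0.01675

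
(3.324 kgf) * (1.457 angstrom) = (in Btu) 4.502e-12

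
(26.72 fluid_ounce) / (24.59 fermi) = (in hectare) 3.214e+06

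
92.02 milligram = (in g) 0.09202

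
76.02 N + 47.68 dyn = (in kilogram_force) 7.752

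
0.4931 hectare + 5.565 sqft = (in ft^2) 5.308e+04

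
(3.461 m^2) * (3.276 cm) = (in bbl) 0.7132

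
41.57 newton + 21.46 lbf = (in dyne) 1.37e+07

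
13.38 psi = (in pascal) 9.225e+04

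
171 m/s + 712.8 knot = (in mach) 1.579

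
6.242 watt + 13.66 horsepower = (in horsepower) 13.67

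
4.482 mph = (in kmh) 7.213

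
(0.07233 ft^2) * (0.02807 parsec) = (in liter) 5.82e+15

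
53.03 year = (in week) 2765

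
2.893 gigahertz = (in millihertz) 2.893e+12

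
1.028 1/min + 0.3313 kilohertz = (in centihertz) 3.313e+04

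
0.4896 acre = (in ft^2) 2.133e+04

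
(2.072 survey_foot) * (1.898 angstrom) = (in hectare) 1.199e-14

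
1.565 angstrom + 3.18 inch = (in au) 5.399e-13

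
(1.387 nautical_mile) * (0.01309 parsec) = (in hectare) 1.038e+14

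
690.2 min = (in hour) 11.5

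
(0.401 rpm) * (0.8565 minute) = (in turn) 0.3435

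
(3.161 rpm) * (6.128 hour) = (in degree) 4.184e+05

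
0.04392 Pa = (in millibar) 0.0004392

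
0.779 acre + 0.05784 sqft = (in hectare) 0.3153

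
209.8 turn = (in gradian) 8.392e+04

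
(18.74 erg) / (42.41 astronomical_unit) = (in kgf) 3.012e-20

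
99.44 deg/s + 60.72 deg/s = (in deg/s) 160.2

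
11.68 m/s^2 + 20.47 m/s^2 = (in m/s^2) 32.15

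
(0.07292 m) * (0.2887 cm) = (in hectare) 2.105e-08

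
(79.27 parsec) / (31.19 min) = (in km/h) 4.705e+15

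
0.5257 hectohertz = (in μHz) 5.257e+07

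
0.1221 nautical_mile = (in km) 0.2261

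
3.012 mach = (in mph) 2294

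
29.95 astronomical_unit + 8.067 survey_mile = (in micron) 4.48e+18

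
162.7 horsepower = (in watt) 1.213e+05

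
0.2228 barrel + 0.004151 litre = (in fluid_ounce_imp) 1247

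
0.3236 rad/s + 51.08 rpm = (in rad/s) 5.673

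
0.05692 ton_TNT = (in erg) 2.382e+15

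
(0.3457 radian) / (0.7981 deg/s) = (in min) 0.4136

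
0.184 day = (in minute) 265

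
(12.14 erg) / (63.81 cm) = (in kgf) 1.94e-07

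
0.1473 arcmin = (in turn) 6.819e-06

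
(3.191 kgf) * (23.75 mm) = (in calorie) 0.1776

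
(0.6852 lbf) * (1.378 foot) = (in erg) 1.28e+07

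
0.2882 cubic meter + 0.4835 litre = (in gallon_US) 76.26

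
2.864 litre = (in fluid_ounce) 96.84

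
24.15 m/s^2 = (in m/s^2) 24.15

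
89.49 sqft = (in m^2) 8.314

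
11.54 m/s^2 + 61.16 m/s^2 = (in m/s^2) 72.7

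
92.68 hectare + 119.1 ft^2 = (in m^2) 9.268e+05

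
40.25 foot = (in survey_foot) 40.25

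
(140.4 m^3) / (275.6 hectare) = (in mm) 0.05094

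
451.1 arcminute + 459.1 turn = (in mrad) 2.885e+06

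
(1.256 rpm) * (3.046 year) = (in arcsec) 2.606e+12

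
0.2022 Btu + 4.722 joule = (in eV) 1.361e+21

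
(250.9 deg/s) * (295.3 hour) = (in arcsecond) 9.602e+11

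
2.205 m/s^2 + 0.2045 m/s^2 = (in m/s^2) 2.409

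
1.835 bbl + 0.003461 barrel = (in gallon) 77.22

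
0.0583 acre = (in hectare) 0.02359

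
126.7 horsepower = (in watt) 9.448e+04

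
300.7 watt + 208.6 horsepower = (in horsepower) 209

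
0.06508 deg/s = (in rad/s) 0.001136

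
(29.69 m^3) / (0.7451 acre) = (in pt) 27.91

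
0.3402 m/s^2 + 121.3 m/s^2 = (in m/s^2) 121.6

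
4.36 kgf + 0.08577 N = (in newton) 42.84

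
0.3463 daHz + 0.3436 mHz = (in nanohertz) 3.463e+09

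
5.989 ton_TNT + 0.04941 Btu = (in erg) 2.506e+17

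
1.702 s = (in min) 0.02837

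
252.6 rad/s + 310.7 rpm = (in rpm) 2723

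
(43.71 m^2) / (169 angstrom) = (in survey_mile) 1.607e+06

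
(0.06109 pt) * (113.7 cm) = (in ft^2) 0.0002638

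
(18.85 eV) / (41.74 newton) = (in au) 4.837e-31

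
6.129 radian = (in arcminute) 2.107e+04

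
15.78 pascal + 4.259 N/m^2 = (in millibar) 0.2004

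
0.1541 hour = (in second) 554.8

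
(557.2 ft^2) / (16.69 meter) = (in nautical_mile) 0.001675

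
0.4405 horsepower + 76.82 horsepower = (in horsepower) 77.26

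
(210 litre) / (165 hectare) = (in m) 1.273e-07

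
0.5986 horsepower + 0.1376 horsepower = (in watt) 549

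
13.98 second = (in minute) 0.233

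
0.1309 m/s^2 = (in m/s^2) 0.1309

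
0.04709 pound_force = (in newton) 0.2095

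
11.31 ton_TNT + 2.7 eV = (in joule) 4.732e+10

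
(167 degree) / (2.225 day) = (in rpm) 0.0001448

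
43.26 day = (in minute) 6.229e+04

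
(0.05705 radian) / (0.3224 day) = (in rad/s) 2.048e-06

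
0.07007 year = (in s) 2.21e+06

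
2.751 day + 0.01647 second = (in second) 2.377e+05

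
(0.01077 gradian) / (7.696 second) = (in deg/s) 0.001259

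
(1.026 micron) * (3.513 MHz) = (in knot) 7.006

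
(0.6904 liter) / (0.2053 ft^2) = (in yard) 0.03959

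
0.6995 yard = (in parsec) 2.073e-17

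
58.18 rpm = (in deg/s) 349.1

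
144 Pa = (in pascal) 144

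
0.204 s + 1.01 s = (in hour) 0.0003372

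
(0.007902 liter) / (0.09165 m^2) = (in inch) 0.003394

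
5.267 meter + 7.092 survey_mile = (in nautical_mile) 6.166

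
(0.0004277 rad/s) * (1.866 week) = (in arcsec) 9.956e+07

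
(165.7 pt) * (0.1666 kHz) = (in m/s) 9.739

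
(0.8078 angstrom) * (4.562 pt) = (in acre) 3.212e-17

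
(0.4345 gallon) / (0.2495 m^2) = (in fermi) 6.592e+12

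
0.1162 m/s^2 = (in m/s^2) 0.1162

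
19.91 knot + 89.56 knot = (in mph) 126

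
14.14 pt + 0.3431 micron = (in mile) 3.1e-06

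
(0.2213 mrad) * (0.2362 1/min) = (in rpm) 8.319e-06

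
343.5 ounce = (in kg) 9.738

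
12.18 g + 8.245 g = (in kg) 0.02042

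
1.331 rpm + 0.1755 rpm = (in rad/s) 0.1578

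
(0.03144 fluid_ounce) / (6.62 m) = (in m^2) 1.405e-07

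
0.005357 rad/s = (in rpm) 0.05116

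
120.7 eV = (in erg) 1.934e-10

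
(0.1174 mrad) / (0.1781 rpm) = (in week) 1.041e-08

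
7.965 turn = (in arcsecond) 1.032e+07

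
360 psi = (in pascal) 2.482e+06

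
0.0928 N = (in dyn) 9280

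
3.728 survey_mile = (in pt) 1.701e+07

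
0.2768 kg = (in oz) 9.764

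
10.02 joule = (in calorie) 2.395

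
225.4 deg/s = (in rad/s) 3.934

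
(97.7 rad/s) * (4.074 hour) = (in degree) 8.21e+07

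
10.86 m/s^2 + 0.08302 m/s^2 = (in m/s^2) 10.94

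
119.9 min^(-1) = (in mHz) 1998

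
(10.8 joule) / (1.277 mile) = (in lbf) 0.001181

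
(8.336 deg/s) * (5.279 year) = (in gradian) 1.542e+09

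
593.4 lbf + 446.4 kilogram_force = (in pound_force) 1578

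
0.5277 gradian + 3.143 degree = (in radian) 0.06314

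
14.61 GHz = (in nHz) 1.461e+19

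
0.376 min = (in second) 22.56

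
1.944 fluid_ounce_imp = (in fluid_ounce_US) 1.868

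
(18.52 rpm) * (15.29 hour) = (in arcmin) 3.67e+08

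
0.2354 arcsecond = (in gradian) 7.265e-05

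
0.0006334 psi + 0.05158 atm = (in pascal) 5231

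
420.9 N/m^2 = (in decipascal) 4209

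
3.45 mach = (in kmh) 4229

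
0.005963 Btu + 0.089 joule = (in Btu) 0.006047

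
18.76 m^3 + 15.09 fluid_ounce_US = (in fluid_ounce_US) 6.344e+05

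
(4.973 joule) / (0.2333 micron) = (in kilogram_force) 2.174e+06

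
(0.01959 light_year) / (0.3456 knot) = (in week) 1.724e+09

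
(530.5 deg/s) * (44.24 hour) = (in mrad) 1.475e+09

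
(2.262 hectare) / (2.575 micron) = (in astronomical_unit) 0.05872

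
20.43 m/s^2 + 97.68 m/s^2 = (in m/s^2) 118.1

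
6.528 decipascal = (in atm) 6.443e-06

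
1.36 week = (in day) 9.52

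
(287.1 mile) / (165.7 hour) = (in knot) 1.506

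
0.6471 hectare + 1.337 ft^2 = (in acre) 1.599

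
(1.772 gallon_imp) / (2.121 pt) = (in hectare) 0.001077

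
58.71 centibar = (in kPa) 58.71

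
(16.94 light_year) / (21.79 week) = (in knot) 2.364e+10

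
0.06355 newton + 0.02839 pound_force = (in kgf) 0.01936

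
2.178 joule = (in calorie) 0.5206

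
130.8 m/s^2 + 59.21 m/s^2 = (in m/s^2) 190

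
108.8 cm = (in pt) 3084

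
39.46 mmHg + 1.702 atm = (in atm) 1.754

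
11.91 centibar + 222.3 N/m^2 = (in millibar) 121.3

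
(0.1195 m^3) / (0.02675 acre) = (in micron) 1104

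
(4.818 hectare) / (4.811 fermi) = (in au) 6.694e+07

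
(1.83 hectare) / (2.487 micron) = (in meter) 7.358e+09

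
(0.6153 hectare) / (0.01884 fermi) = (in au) 2.183e+09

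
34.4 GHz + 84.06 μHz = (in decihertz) 3.44e+11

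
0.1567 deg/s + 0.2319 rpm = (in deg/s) 1.548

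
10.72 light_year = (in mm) 1.014e+20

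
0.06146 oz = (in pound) 0.003841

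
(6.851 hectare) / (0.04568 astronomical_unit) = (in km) 1.003e-08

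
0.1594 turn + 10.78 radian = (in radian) 11.78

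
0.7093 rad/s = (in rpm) 6.773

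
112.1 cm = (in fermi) 1.121e+15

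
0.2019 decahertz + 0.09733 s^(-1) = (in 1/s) 2.116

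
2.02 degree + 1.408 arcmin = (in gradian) 2.271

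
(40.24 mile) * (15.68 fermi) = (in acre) 2.509e-13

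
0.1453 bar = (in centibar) 14.53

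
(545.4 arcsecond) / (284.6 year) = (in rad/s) 2.946e-13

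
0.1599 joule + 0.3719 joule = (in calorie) 0.1271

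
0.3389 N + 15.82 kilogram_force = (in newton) 155.5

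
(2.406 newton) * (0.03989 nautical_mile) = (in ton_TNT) 4.248e-08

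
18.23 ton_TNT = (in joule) 7.627e+10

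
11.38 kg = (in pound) 25.09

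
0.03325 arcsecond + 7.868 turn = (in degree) 2832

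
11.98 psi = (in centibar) 82.6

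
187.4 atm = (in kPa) 1.899e+04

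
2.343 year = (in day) 855.2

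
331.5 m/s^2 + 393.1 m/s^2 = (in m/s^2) 724.6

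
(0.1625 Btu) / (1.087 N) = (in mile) 0.09801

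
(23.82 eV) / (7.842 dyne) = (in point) 1.38e-10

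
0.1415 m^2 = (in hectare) 1.415e-05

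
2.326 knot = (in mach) 0.003514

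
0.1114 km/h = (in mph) 0.06922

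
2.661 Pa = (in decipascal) 26.61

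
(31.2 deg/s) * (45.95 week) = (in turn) 2.409e+06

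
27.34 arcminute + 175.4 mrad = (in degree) 10.51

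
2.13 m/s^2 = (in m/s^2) 2.13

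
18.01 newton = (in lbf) 4.049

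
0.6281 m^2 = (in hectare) 6.281e-05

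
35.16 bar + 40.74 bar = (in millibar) 7.59e+04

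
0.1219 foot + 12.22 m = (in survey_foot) 40.21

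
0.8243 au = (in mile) 7.662e+07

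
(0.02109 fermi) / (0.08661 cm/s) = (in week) 4.026e-20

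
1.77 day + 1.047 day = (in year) 0.007718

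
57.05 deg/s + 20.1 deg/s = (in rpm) 12.86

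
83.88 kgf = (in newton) 822.6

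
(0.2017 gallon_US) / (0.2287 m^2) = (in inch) 0.1314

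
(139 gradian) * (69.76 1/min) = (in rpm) 24.24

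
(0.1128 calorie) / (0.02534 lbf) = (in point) 1.187e+04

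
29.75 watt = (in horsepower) 0.0399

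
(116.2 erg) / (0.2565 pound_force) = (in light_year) 1.076e-21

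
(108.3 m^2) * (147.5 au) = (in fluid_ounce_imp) 8.411e+19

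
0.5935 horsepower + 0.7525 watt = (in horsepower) 0.5945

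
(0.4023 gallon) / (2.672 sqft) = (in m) 0.006135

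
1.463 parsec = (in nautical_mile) 2.438e+13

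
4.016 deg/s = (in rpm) 0.6693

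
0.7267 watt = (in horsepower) 0.0009745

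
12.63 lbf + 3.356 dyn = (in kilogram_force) 5.729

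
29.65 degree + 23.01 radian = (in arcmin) 8.088e+04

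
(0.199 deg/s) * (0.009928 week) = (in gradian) 1328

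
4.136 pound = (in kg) 1.876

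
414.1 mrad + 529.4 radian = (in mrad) 5.298e+05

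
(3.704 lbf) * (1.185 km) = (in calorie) 4666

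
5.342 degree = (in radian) 0.09324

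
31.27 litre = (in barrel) 0.1967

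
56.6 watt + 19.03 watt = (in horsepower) 0.1014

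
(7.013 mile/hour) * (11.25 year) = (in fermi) 1.112e+24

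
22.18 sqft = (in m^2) 2.061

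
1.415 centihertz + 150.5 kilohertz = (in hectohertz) 1505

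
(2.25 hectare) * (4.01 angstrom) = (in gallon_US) 0.002383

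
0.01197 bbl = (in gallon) 0.5027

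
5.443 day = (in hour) 130.6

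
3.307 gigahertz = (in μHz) 3.307e+15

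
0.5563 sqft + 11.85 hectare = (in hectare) 11.85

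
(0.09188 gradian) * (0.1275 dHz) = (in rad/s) 1.84e-05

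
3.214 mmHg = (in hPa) 4.285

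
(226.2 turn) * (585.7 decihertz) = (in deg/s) 4.769e+06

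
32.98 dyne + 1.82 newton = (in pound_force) 0.4092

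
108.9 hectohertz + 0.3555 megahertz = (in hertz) 3.664e+05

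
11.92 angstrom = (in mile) 7.407e-13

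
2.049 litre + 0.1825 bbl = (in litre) 31.06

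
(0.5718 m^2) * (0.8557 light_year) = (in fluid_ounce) 1.565e+20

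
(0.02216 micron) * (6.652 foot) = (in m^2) 4.493e-08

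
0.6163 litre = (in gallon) 0.1628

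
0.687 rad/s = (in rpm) 6.56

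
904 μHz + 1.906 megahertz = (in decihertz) 1.906e+07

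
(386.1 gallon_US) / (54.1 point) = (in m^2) 76.58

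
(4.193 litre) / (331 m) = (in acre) 3.13e-09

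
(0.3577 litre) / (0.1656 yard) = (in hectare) 2.362e-07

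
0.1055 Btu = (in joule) 111.3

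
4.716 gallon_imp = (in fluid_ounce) 725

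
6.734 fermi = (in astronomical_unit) 4.501e-26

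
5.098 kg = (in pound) 11.24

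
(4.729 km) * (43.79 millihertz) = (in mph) 463.2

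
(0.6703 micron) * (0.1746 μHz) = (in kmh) 4.213e-13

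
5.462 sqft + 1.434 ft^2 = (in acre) 0.0001583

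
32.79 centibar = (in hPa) 327.9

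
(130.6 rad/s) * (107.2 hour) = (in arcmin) 1.733e+11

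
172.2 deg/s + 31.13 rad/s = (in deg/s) 1956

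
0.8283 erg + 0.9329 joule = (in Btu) 0.0008842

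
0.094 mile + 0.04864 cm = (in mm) 1.513e+05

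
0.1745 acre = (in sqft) 7601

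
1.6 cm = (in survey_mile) 9.942e-06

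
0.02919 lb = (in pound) 0.02919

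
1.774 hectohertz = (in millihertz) 1.774e+05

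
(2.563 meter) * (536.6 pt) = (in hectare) 4.852e-05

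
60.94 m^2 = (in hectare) 0.006094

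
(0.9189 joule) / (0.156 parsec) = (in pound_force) 4.291e-17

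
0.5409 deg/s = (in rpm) 0.09015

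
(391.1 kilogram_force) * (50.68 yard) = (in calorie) 4.248e+04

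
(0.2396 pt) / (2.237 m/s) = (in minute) 6.298e-07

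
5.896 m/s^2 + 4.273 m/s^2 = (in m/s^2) 10.17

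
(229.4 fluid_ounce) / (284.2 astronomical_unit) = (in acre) 3.943e-20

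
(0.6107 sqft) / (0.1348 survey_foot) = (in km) 0.001381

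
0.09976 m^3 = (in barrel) 0.6275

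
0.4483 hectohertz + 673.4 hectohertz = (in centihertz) 6.738e+06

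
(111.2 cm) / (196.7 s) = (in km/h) 0.02035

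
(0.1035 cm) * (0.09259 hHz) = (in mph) 0.02144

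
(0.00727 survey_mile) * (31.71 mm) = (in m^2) 0.371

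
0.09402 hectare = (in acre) 0.2323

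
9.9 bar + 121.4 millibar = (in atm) 9.89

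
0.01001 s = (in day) 1.159e-07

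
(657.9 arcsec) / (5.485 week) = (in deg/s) 5.509e-08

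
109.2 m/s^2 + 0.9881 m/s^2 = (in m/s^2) 110.2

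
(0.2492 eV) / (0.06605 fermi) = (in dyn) 60.45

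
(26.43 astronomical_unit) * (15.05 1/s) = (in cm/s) 5.951e+15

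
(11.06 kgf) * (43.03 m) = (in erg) 4.667e+10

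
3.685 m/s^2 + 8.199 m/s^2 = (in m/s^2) 11.88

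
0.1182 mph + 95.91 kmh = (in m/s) 26.69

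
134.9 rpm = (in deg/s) 809.4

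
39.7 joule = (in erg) 3.97e+08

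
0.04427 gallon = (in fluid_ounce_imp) 5.898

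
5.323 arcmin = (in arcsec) 319.4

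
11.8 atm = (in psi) 173.4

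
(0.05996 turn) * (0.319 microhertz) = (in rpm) 1.148e-06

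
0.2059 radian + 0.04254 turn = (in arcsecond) 9.76e+04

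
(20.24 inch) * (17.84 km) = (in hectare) 0.9171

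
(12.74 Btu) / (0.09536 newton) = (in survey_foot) 4.624e+05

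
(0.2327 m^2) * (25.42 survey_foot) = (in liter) 1803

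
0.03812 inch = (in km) 9.682e-07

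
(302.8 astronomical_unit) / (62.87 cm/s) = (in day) 8.339e+08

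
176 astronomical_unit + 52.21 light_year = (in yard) 5.402e+17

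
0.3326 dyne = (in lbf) 7.477e-07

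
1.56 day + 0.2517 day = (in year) 0.004964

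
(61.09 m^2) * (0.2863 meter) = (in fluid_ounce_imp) 6.156e+05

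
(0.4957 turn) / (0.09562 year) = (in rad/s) 1.033e-06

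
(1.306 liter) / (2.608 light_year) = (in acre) 1.308e-23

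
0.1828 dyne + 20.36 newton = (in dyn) 2.036e+06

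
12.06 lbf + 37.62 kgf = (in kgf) 43.09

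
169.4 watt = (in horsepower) 0.2272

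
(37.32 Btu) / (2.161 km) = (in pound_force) 4.096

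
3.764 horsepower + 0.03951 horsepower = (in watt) 2836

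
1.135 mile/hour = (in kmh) 1.827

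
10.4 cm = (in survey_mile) 6.462e-05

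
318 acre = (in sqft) 1.385e+07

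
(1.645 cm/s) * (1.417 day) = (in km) 2.014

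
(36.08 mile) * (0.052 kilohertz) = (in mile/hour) 6.754e+06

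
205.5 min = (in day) 0.1427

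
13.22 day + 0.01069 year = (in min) 2.466e+04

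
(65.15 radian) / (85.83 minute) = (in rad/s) 0.01265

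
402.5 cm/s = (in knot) 7.824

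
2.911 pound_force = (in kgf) 1.32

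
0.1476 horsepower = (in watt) 110.1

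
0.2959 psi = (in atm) 0.02013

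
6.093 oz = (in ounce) 6.093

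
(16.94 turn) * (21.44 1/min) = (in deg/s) 2179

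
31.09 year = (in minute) 1.634e+07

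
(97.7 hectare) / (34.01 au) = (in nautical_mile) 1.037e-10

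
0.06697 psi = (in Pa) 461.7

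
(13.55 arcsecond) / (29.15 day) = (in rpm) 2.491e-10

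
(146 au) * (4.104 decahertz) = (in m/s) 8.964e+14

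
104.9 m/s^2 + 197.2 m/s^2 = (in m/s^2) 302.1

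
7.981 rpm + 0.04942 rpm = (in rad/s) 0.8409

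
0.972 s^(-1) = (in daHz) 0.0972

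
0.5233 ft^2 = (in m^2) 0.04862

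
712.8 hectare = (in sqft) 7.673e+07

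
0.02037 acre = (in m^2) 82.43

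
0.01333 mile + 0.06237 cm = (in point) 6.081e+04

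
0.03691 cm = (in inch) 0.01453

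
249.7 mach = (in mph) 1.902e+05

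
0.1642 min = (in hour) 0.002737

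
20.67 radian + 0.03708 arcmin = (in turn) 3.29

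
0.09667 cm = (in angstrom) 9.667e+06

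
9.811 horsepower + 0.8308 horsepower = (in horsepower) 10.64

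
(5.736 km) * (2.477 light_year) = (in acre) 3.322e+16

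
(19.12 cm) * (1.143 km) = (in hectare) 0.02185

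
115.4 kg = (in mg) 1.154e+08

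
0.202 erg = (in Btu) 1.915e-11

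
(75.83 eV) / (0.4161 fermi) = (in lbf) 0.006564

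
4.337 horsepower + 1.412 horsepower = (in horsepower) 5.749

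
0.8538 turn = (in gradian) 341.5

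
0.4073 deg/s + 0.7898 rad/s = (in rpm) 7.61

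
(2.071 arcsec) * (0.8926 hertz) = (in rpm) 8.558e-05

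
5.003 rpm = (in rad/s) 0.5239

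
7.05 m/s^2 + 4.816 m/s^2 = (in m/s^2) 11.87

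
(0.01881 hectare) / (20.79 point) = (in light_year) 2.711e-12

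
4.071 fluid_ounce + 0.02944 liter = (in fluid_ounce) 5.066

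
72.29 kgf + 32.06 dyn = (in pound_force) 159.4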